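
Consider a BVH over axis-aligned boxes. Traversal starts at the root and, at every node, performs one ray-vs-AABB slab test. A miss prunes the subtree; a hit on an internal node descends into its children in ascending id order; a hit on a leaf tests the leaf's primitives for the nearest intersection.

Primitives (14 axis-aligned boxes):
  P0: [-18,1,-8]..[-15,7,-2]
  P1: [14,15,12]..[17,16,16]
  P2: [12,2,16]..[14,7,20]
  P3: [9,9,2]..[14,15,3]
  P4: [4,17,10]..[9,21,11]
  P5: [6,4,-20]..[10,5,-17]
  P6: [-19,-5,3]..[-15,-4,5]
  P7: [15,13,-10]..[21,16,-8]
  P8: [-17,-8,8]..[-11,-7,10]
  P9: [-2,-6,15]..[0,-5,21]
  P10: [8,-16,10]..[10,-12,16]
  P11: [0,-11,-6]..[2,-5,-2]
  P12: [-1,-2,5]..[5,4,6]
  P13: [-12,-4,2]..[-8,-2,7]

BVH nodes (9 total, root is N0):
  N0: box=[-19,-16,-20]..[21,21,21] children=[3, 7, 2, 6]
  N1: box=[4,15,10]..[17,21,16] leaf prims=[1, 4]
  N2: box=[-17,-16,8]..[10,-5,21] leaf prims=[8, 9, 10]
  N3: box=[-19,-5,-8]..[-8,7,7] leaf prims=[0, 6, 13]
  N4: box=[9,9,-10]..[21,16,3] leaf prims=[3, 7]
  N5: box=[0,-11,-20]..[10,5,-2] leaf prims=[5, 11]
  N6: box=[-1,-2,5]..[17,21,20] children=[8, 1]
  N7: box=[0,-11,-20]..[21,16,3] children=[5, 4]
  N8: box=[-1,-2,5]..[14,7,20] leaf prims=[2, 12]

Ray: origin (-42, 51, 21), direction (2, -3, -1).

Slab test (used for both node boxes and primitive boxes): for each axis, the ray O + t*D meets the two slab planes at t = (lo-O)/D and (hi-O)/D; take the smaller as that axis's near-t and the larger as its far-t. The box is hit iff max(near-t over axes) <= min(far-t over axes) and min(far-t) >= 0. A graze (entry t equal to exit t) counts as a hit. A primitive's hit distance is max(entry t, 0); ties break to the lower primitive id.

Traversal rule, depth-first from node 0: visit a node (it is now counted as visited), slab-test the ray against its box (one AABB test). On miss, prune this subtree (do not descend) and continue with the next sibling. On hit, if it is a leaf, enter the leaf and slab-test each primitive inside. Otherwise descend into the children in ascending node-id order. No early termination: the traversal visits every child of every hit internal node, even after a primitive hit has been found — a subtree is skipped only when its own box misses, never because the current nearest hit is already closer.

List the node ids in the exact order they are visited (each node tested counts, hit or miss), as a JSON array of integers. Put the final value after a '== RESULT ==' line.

Walk:
N0 x:[23/2,63/2] y:[10,67/3] z:[0,41] -> hit [23/2,67/3], descend [2, 3, 6, 7]
  N2 x:[25/2,26] y:[56/3,67/3] z:[0,13] -> miss, prune
  N3 x:[23/2,17] y:[44/3,56/3] z:[14,29] -> hit [44/3,17] leaf, test {P0(miss), P6(miss), P13(miss)}
  N6 x:[41/2,59/2] y:[10,53/3] z:[1,16] -> miss, prune
  N7 x:[21,63/2] y:[35/3,62/3] z:[18,41] -> miss, prune

Visited [0, 2, 3, 6, 7]. Tests: 5 box, 1 leaf. Nearest: miss.

== RESULT ==
[0, 2, 3, 6, 7]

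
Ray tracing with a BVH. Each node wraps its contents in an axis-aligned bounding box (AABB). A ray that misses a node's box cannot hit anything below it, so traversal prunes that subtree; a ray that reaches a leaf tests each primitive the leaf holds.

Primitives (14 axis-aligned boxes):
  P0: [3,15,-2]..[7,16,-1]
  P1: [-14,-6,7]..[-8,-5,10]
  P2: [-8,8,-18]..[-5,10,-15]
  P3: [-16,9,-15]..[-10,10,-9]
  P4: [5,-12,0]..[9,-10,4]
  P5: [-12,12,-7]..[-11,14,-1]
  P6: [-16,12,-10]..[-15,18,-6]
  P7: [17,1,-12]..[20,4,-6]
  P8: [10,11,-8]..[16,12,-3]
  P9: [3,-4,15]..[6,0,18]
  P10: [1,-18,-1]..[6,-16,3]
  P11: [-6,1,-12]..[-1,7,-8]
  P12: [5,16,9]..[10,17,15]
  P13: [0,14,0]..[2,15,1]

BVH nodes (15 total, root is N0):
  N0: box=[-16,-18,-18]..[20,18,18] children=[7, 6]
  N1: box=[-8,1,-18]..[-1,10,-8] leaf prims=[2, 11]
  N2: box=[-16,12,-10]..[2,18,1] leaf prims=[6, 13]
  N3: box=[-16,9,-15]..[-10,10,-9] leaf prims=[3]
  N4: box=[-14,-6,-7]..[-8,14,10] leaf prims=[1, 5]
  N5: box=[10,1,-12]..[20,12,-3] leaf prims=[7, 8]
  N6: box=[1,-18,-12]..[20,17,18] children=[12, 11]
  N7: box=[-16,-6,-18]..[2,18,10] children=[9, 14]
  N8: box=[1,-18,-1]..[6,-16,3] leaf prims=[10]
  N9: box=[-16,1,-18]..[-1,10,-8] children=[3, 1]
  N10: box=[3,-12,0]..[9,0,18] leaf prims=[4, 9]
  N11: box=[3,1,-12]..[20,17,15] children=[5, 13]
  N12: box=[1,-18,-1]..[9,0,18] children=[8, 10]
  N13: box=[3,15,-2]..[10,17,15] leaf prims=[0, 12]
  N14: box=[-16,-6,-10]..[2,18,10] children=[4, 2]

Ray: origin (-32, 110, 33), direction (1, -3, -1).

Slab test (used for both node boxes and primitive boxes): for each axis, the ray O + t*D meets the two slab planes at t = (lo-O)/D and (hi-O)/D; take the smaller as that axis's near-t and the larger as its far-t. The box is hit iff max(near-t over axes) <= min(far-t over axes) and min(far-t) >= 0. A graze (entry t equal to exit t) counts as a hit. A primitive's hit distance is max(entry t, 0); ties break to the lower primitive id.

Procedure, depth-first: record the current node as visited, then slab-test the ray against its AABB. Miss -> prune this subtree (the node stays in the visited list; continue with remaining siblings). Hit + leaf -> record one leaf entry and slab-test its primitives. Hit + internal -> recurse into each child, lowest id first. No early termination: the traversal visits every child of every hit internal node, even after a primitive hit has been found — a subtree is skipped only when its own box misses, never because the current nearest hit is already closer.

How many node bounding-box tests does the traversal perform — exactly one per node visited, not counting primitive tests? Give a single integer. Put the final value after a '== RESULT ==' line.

Trace the traversal:
N0 x:[16,52] y:[92/3,128/3] z:[15,51] -> hit [92/3,128/3], descend [6, 7]
  N6 x:[33,52] y:[31,128/3] z:[15,45] -> hit [33,128/3], descend [11, 12]
    N11 x:[35,52] y:[31,109/3] z:[18,45] -> hit [35,109/3], descend [5, 13]
      N5 x:[42,52] y:[98/3,109/3] z:[36,45] -> miss, prune
      N13 x:[35,42] y:[31,95/3] z:[18,35] -> miss, prune
    N12 x:[33,41] y:[110/3,128/3] z:[15,34] -> miss, prune
  N7 x:[16,34] y:[92/3,116/3] z:[23,51] -> hit [92/3,34], descend [9, 14]
    N9 x:[16,31] y:[100/3,109/3] z:[41,51] -> miss, prune
    N14 x:[16,34] y:[92/3,116/3] z:[23,43] -> hit [92/3,34], descend [2, 4]
      N2 x:[16,34] y:[92/3,98/3] z:[32,43] -> hit [32,98/3] leaf, test {P6(miss), P13@t=32}
      N4 x:[18,24] y:[32,116/3] z:[23,40] -> miss, prune

order=[0, 6, 11, 5, 13, 12, 7, 9, 14, 2, 4]  |boxes|=11  |leaves|=1  hit=P13

== RESULT ==
11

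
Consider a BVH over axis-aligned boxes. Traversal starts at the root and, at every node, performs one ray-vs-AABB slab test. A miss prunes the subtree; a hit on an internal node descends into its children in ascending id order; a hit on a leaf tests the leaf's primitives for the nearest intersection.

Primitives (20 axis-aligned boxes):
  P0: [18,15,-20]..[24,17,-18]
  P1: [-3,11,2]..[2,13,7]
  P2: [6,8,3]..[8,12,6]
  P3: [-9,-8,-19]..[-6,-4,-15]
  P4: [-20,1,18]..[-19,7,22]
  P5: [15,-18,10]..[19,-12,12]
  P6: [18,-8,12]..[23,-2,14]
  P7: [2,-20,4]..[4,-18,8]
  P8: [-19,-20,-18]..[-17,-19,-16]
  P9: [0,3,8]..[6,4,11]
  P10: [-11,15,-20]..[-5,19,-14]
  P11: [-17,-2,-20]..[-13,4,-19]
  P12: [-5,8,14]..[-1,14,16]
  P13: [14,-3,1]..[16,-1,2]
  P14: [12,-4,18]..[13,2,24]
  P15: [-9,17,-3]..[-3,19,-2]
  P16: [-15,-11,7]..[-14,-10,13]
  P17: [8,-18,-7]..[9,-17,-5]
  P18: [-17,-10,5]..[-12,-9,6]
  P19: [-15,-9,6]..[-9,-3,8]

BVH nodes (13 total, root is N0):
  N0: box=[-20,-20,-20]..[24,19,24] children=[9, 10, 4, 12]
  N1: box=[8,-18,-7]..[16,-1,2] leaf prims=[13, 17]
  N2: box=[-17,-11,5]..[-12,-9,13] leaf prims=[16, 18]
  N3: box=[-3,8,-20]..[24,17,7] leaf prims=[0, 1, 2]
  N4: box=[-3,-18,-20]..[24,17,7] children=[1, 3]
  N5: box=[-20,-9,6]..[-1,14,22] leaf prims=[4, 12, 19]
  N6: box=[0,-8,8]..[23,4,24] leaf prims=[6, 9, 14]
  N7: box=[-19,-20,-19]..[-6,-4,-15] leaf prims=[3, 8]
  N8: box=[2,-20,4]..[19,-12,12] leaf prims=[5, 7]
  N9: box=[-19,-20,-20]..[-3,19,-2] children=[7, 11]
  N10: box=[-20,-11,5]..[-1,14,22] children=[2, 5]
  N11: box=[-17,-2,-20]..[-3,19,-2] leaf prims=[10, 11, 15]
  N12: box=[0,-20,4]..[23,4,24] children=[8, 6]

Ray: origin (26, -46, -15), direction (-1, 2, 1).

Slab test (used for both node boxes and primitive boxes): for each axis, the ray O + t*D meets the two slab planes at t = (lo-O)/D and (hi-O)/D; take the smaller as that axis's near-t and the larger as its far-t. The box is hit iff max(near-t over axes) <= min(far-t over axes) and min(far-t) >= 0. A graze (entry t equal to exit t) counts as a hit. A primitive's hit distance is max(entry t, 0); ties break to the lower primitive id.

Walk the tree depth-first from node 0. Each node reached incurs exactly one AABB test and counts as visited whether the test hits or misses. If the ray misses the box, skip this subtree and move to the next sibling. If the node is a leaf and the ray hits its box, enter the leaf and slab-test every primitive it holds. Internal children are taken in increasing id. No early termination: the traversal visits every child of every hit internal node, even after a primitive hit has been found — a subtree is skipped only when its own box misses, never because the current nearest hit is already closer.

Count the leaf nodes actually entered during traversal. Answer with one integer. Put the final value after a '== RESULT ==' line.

Traverse from the root:
N0 x:[2,46] y:[13,65/2] z:[-5,39] -> hit [13,65/2], descend [4, 9, 10, 12]
  N4 x:[2,29] y:[14,63/2] z:[-5,22] -> hit [14,22], descend [1, 3]
    N1 x:[10,18] y:[14,45/2] z:[8,17] -> hit [14,17] leaf, test {P13(miss), P17(miss)}
    N3 x:[2,29] y:[27,63/2] z:[-5,22] -> miss, prune
  N9 x:[29,45] y:[13,65/2] z:[-5,13] -> miss, prune
  N10 x:[27,46] y:[35/2,30] z:[20,37] -> hit [27,30], descend [2, 5]
    N2 x:[38,43] y:[35/2,37/2] z:[20,28] -> miss, prune
    N5 x:[27,46] y:[37/2,30] z:[21,37] -> hit [27,30] leaf, test {P4(miss), P12@t=29, P19(miss)}
  N12 x:[3,26] y:[13,25] z:[19,39] -> hit [19,25], descend [6, 8]
    N6 x:[3,26] y:[19,25] z:[23,39] -> hit [23,25] leaf, test {P6(miss), P9@t=49/2, P14(miss)}
    N8 x:[7,24] y:[13,17] z:[19,27] -> miss, prune

order=[0, 4, 1, 3, 9, 10, 2, 5, 12, 6, 8]  |boxes|=11  |leaves|=3  hit=P9

== RESULT ==
3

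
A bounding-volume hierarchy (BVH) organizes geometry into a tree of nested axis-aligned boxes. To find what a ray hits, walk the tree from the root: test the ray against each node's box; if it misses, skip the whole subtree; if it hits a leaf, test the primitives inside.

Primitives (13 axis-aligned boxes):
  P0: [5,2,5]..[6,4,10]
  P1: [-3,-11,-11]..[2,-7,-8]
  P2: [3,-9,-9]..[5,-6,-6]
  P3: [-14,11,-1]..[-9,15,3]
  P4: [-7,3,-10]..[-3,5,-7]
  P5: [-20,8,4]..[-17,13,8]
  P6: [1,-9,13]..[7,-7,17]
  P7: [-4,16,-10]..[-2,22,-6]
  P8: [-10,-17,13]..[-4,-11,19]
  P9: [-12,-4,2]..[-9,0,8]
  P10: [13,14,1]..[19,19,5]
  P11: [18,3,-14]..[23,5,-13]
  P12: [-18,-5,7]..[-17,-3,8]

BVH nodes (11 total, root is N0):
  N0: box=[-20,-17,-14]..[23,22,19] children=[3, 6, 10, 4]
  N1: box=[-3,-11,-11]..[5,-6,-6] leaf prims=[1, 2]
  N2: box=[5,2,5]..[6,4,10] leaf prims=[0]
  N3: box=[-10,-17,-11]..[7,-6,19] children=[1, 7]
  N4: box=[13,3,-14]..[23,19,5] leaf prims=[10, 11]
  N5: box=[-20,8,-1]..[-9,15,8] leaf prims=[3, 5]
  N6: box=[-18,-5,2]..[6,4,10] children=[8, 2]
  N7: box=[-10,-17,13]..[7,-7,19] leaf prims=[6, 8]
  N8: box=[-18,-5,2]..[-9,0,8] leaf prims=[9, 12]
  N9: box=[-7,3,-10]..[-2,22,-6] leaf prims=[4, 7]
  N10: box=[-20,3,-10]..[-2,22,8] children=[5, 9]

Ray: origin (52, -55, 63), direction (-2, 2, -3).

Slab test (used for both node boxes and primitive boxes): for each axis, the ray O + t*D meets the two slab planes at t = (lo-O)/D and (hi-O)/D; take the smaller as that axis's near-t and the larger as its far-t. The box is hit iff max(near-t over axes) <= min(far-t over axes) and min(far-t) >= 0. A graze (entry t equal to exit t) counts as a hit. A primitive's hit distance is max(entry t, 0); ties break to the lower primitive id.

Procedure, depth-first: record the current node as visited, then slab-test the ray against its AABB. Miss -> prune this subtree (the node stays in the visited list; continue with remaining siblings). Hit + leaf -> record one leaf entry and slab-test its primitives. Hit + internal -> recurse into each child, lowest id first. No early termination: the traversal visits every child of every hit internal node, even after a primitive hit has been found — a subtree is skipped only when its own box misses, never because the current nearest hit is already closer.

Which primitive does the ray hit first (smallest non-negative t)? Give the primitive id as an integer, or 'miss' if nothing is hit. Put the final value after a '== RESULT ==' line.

Trace the traversal:
N0 x:[29/2,36] y:[19,77/2] z:[44/3,77/3] -> hit [19,77/3], descend [3, 4, 6, 10]
  N3 x:[45/2,31] y:[19,49/2] z:[44/3,74/3] -> hit [45/2,49/2], descend [1, 7]
    N1 x:[47/2,55/2] y:[22,49/2] z:[23,74/3] -> hit [47/2,49/2] leaf, test {P1(miss), P2@t=47/2}
    N7 x:[45/2,31] y:[19,24] z:[44/3,50/3] -> miss, prune
  N4 x:[29/2,39/2] y:[29,37] z:[58/3,77/3] -> miss, prune
  N6 x:[23,35] y:[25,59/2] z:[53/3,61/3] -> miss, prune
  N10 x:[27,36] y:[29,77/2] z:[55/3,73/3] -> miss, prune

order=[0, 3, 1, 7, 4, 6, 10]  |boxes|=7  |leaves|=1  hit=P2

== RESULT ==
2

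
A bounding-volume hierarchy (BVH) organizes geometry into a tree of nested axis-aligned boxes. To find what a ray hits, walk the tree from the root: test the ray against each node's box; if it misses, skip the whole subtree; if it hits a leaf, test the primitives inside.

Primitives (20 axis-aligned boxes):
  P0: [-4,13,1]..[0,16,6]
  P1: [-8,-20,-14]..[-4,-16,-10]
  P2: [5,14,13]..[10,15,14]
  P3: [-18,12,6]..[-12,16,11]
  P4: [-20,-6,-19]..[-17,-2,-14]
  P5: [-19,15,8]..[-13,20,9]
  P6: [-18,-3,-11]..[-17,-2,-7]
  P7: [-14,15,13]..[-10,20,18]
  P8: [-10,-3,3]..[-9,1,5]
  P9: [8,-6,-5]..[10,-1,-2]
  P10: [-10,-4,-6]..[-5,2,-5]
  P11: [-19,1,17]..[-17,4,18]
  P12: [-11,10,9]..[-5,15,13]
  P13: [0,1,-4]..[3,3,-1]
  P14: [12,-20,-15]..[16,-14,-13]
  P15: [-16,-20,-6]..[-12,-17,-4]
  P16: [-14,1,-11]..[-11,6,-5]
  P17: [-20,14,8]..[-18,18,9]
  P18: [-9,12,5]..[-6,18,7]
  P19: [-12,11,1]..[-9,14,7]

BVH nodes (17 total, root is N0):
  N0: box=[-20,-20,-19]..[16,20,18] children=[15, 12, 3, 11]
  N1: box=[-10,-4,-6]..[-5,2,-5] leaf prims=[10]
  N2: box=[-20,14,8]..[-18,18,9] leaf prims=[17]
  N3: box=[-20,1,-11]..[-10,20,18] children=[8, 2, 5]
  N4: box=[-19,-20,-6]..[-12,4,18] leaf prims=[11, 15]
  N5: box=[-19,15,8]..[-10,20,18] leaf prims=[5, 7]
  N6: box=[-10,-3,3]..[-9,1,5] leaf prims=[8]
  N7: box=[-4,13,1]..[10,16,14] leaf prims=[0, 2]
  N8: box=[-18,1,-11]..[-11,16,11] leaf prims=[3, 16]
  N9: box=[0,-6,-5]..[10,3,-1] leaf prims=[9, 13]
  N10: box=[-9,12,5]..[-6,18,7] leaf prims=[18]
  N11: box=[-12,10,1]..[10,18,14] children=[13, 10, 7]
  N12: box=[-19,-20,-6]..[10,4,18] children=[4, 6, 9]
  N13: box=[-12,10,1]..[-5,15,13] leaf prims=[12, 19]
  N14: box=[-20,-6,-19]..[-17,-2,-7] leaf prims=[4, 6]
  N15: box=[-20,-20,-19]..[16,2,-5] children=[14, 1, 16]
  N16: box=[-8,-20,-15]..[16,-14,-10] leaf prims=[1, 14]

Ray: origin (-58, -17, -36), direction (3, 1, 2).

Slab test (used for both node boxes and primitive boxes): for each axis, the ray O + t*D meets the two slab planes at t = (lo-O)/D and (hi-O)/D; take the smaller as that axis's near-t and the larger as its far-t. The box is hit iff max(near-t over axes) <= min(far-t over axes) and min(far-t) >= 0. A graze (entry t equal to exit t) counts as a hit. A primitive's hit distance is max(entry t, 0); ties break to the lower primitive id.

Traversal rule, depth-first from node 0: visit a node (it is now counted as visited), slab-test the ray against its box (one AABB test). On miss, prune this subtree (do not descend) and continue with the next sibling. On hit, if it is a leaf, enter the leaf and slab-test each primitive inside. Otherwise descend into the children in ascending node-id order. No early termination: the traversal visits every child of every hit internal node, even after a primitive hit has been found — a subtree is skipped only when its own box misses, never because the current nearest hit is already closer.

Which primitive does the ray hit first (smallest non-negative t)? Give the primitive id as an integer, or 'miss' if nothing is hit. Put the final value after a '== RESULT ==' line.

Traverse from the root:
N0 x:[38/3,74/3] y:[-3,37] z:[17/2,27] -> hit [38/3,74/3], descend [3, 11, 12, 15]
  N3 x:[38/3,16] y:[18,37] z:[25/2,27] -> miss, prune
  N11 x:[46/3,68/3] y:[27,35] z:[37/2,25] -> miss, prune
  N12 x:[13,68/3] y:[-3,21] z:[15,27] -> hit [15,21], descend [4, 6, 9]
    N4 x:[13,46/3] y:[-3,21] z:[15,27] -> hit [15,46/3] leaf, test {P11(miss), P15(miss)}
    N6 x:[16,49/3] y:[14,18] z:[39/2,41/2] -> miss, prune
    N9 x:[58/3,68/3] y:[11,20] z:[31/2,35/2] -> miss, prune
  N15 x:[38/3,74/3] y:[-3,19] z:[17/2,31/2] -> hit [38/3,31/2], descend [1, 14, 16]
    N1 x:[16,53/3] y:[13,19] z:[15,31/2] -> miss, prune
    N14 x:[38/3,41/3] y:[11,15] z:[17/2,29/2] -> hit [38/3,41/3] leaf, test {P4(miss), P6(miss)}
    N16 x:[50/3,74/3] y:[-3,3] z:[21/2,13] -> miss, prune

Summary -> nodes [0, 3, 11, 12, 4, 6, 9, 15, 1, 14, 16]; box-tests=11; leaf-entries=2; first=miss

== RESULT ==
miss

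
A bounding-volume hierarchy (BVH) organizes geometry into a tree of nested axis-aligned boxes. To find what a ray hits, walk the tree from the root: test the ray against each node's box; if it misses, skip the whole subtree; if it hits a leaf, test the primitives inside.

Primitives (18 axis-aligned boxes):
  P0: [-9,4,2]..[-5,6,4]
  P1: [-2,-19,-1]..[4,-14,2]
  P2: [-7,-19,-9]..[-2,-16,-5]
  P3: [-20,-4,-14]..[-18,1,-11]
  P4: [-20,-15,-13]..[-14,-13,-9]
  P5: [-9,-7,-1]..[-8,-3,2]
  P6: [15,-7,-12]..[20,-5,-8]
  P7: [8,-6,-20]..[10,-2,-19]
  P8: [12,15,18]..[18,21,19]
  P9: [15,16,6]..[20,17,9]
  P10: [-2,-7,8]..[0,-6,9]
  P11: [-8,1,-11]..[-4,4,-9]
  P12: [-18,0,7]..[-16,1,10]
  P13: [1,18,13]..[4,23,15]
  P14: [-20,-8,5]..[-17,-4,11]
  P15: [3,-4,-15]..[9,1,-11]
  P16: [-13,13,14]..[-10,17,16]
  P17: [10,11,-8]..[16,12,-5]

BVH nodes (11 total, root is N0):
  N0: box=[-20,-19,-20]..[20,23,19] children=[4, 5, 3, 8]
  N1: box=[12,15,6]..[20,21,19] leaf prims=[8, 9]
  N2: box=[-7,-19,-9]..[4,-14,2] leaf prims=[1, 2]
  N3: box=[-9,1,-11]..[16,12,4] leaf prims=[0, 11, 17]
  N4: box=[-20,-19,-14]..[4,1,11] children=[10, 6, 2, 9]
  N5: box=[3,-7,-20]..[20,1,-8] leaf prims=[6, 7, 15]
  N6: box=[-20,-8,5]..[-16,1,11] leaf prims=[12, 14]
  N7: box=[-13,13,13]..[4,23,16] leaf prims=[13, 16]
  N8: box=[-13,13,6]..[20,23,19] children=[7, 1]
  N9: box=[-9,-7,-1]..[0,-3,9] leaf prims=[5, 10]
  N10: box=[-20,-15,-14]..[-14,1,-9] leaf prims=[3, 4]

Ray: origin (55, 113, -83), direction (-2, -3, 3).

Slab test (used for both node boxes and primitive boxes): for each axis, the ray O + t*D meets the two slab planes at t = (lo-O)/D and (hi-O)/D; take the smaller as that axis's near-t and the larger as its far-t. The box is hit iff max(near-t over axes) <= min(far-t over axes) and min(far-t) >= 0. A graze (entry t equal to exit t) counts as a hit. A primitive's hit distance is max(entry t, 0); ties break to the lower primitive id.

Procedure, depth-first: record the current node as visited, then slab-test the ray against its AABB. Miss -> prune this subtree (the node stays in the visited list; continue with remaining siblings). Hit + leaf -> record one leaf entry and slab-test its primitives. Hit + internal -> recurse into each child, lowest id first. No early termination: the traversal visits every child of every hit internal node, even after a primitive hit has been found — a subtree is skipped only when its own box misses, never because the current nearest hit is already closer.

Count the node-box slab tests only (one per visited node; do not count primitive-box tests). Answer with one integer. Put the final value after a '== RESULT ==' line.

Trace the traversal:
N0 x:[35/2,75/2] y:[30,44] z:[21,34] -> hit [30,34], descend [3, 4, 5, 8]
  N3 x:[39/2,32] y:[101/3,112/3] z:[24,29] -> miss, prune
  N4 x:[51/2,75/2] y:[112/3,44] z:[23,94/3] -> miss, prune
  N5 x:[35/2,26] y:[112/3,40] z:[21,25] -> miss, prune
  N8 x:[35/2,34] y:[30,100/3] z:[89/3,34] -> hit [30,100/3], descend [1, 7]
    N1 x:[35/2,43/2] y:[92/3,98/3] z:[89/3,34] -> miss, prune
    N7 x:[51/2,34] y:[30,100/3] z:[32,33] -> hit [32,33] leaf, test {P13(miss), P16@t=65/2}

order=[0, 3, 4, 5, 8, 1, 7]  |boxes|=7  |leaves|=1  hit=P16

== RESULT ==
7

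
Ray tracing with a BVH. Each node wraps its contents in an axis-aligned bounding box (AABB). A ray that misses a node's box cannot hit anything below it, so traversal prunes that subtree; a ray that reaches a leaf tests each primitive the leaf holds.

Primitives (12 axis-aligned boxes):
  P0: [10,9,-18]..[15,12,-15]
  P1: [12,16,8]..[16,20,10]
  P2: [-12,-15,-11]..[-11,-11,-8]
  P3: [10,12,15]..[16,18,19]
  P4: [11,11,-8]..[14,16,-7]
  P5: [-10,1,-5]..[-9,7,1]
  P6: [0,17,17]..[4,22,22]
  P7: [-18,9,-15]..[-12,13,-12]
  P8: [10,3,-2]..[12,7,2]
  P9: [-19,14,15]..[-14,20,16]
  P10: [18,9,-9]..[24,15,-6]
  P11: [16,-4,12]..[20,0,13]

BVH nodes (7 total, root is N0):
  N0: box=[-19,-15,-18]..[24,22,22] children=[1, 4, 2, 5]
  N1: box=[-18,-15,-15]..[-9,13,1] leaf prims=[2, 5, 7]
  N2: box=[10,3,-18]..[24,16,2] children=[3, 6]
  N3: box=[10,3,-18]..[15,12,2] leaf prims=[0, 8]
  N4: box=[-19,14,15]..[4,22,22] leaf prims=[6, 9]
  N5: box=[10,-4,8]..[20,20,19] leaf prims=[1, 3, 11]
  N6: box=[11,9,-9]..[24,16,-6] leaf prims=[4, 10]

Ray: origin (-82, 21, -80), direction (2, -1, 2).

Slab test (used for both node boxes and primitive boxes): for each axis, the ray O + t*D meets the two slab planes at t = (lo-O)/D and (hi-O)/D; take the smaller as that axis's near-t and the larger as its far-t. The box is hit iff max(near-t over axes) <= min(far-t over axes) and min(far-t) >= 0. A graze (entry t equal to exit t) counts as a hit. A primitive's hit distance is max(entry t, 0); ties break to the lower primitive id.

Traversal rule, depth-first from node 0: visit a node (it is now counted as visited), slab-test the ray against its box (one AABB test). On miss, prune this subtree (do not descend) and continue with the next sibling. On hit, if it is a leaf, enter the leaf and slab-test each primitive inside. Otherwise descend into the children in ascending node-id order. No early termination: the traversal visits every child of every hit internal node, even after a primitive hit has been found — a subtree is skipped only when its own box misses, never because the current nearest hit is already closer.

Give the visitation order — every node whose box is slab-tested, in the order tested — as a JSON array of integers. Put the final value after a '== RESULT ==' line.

Trace the traversal:
N0 x:[63/2,53] y:[-1,36] z:[31,51] -> hit [63/2,36], descend [1, 2, 4, 5]
  N1 x:[32,73/2] y:[8,36] z:[65/2,81/2] -> hit [65/2,36] leaf, test {P2@t=35, P5(miss), P7(miss)}
  N2 x:[46,53] y:[5,18] z:[31,41] -> miss, prune
  N4 x:[63/2,43] y:[-1,7] z:[95/2,51] -> miss, prune
  N5 x:[46,51] y:[1,25] z:[44,99/2] -> miss, prune

order=[0, 1, 2, 4, 5]  |boxes|=5  |leaves|=1  hit=P2

== RESULT ==
[0, 1, 2, 4, 5]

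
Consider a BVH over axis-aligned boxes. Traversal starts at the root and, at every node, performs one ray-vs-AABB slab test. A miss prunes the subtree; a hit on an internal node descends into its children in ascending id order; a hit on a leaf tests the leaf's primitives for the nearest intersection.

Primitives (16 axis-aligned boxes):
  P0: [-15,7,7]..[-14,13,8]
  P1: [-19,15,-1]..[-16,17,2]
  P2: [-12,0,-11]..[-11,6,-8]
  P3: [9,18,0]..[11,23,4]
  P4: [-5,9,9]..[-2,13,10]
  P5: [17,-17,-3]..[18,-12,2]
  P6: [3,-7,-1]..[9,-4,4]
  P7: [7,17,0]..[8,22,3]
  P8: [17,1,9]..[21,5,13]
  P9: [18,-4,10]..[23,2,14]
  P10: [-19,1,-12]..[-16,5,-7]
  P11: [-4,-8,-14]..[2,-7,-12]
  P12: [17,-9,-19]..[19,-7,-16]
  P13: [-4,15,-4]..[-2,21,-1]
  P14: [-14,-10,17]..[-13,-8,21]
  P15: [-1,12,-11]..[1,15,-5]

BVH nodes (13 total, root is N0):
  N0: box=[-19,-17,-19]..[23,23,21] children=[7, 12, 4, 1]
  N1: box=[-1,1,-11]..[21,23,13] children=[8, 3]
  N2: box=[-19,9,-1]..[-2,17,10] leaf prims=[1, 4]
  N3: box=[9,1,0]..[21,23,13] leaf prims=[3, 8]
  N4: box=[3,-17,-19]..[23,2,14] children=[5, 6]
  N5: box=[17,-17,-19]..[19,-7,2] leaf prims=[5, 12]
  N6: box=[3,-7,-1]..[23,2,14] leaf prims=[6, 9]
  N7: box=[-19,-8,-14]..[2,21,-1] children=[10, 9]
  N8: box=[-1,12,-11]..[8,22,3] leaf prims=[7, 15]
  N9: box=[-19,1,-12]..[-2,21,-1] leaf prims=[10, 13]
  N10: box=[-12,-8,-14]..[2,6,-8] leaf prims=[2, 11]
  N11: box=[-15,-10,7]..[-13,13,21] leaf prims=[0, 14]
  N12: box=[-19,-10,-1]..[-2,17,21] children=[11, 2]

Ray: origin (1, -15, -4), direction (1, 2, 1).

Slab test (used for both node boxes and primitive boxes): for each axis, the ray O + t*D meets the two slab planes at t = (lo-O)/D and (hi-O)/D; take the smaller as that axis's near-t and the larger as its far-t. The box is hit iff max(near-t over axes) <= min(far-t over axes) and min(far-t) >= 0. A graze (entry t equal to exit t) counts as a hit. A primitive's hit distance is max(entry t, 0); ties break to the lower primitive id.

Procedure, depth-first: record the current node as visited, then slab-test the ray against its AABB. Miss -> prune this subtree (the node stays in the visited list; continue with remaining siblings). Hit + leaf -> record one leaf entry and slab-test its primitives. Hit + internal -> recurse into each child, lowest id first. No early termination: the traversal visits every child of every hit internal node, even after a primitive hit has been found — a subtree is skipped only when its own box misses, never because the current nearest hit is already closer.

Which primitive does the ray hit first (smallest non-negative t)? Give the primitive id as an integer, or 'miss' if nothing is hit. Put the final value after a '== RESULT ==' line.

Trace the traversal:
N0 x:[-20,22] y:[-1,19] z:[-15,25] -> hit [-1,19], descend [1, 4, 7, 12]
  N1 x:[-2,20] y:[8,19] z:[-7,17] -> hit [8,17], descend [3, 8]
    N3 x:[8,20] y:[8,19] z:[4,17] -> hit [8,17] leaf, test {P3(miss), P8(miss)}
    N8 x:[-2,7] y:[27/2,37/2] z:[-7,7] -> miss, prune
  N4 x:[2,22] y:[-1,17/2] z:[-15,18] -> hit [2,17/2], descend [5, 6]
    N5 x:[16,18] y:[-1,4] z:[-15,6] -> miss, prune
    N6 x:[2,22] y:[4,17/2] z:[3,18] -> hit [4,17/2] leaf, test {P6@t=4, P9(miss)}
  N7 x:[-20,1] y:[7/2,18] z:[-10,3] -> miss, prune
  N12 x:[-20,-3] y:[5/2,16] z:[3,25] -> miss, prune

order=[0, 1, 3, 8, 4, 5, 6, 7, 12]  |boxes|=9  |leaves|=2  hit=P6

== RESULT ==
6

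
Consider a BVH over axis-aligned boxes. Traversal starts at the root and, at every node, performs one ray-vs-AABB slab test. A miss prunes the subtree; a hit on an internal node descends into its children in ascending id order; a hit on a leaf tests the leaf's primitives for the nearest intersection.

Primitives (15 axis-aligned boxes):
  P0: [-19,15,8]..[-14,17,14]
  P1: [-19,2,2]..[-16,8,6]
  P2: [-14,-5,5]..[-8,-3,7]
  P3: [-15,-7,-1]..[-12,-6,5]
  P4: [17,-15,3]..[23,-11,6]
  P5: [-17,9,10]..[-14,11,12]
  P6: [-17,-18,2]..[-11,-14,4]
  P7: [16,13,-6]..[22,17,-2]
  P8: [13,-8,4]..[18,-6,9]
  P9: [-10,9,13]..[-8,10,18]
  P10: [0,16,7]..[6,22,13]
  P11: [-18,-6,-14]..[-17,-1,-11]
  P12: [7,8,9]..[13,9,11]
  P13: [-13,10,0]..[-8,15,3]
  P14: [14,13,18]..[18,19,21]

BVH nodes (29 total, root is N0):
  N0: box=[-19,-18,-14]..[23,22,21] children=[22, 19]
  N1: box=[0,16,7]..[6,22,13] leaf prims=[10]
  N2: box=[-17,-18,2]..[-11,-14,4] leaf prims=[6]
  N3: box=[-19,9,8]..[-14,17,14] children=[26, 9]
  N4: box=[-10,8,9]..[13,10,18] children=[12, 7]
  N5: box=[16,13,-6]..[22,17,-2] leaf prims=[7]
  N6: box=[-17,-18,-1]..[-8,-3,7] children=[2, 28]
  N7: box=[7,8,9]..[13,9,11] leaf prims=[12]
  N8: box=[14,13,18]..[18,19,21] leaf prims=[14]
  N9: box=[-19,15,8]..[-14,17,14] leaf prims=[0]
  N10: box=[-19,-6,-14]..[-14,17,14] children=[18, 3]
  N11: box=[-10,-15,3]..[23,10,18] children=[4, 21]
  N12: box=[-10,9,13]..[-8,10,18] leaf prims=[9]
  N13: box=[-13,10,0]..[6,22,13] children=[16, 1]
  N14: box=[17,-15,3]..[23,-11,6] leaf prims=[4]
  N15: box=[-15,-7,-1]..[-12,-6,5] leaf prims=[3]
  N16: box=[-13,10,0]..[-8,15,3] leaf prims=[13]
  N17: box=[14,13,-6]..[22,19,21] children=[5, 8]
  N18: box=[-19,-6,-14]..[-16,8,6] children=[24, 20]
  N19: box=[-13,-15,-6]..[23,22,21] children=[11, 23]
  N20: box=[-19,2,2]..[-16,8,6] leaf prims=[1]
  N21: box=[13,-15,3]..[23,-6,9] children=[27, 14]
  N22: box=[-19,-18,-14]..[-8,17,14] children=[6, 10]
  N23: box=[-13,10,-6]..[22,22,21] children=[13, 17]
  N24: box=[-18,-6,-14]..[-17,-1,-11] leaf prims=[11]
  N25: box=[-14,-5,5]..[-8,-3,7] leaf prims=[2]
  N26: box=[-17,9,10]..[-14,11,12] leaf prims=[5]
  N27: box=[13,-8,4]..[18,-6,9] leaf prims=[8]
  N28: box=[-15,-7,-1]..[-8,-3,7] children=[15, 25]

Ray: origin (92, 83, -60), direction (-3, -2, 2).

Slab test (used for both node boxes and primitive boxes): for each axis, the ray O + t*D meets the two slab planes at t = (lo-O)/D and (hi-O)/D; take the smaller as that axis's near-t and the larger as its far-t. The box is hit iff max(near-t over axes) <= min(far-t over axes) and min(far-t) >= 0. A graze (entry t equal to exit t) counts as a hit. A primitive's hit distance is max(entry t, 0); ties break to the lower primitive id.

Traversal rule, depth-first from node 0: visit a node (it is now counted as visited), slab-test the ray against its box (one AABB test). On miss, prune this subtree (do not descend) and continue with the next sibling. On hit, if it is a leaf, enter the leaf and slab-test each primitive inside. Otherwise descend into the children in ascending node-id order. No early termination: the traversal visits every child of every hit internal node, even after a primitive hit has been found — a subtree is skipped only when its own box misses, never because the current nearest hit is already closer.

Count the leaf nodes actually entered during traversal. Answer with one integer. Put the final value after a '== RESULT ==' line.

Traverse from the root:
N0 x:[23,37] y:[61/2,101/2] z:[23,81/2] -> hit [61/2,37], descend [19, 22]
  N19 x:[23,35] y:[61/2,49] z:[27,81/2] -> hit [61/2,35], descend [11, 23]
    N11 x:[23,34] y:[73/2,49] z:[63/2,39] -> miss, prune
    N23 x:[70/3,35] y:[61/2,73/2] z:[27,81/2] -> hit [61/2,35], descend [13, 17]
      N13 x:[86/3,35] y:[61/2,73/2] z:[30,73/2] -> hit [61/2,35], descend [1, 16]
        N1 x:[86/3,92/3] y:[61/2,67/2] z:[67/2,73/2] -> miss, prune
        N16 x:[100/3,35] y:[34,73/2] z:[30,63/2] -> miss, prune
      N17 x:[70/3,26] y:[32,35] z:[27,81/2] -> miss, prune
  N22 x:[100/3,37] y:[33,101/2] z:[23,37] -> hit [100/3,37], descend [6, 10]
    N6 x:[100/3,109/3] y:[43,101/2] z:[59/2,67/2] -> miss, prune
    N10 x:[106/3,37] y:[33,89/2] z:[23,37] -> hit [106/3,37], descend [3, 18]
      N3 x:[106/3,37] y:[33,37] z:[34,37] -> hit [106/3,37], descend [9, 26]
        N9 x:[106/3,37] y:[33,34] z:[34,37] -> miss, prune
        N26 x:[106/3,109/3] y:[36,37] z:[35,36] -> hit [36,36] leaf, test {P5@t=36}
      N18 x:[36,37] y:[75/2,89/2] z:[23,33] -> miss, prune

Visited [0, 19, 11, 23, 13, 1, 16, 17, 22, 6, 10, 3, 9, 26, 18]. Tests: 15 box, 1 leaf. Nearest: P5.

== RESULT ==
1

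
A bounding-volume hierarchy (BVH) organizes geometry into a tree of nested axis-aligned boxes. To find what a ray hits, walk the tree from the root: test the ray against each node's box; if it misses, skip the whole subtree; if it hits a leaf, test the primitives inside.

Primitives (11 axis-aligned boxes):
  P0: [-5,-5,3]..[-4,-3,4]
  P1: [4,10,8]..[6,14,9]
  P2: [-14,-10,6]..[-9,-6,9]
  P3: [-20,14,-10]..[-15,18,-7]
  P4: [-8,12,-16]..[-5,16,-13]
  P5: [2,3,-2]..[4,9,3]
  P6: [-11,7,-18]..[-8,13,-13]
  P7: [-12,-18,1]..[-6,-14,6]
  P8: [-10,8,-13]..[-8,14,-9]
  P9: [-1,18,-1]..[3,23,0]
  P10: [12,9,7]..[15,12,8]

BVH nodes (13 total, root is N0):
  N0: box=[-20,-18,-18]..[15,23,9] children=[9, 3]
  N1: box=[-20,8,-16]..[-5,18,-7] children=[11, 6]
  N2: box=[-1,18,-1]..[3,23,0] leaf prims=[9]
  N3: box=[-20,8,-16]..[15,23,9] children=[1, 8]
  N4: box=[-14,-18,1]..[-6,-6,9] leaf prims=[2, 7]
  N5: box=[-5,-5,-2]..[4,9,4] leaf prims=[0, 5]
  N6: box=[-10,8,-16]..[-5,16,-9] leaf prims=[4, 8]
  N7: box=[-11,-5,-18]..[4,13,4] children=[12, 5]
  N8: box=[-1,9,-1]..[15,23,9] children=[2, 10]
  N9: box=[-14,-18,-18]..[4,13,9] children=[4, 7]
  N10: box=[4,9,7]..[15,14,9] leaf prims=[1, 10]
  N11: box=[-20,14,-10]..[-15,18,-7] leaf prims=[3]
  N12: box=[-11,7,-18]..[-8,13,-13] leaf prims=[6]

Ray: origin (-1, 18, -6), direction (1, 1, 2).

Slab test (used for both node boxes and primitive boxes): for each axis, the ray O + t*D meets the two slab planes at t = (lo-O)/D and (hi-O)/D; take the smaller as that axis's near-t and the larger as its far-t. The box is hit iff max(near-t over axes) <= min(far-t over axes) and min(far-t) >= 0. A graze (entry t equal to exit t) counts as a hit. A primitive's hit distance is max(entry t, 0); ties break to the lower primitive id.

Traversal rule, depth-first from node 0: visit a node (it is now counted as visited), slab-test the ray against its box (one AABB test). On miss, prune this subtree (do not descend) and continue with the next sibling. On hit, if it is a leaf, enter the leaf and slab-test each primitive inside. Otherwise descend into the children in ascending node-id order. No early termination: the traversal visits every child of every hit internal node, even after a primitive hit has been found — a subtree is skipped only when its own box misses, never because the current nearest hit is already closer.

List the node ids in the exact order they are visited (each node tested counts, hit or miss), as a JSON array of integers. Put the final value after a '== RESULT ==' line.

Traverse from the root:
N0 x:[-19,16] y:[-36,5] z:[-6,15/2] -> hit [-6,5], descend [3, 9]
  N3 x:[-19,16] y:[-10,5] z:[-5,15/2] -> hit [-5,5], descend [1, 8]
    N1 x:[-19,-4] y:[-10,0] z:[-5,-1/2] -> miss, prune
    N8 x:[0,16] y:[-9,5] z:[5/2,15/2] -> hit [5/2,5], descend [2, 10]
      N2 x:[0,4] y:[0,5] z:[5/2,3] -> hit [5/2,3] leaf, test {P9@t=5/2}
      N10 x:[5,16] y:[-9,-4] z:[13/2,15/2] -> miss, prune
  N9 x:[-13,5] y:[-36,-5] z:[-6,15/2] -> miss, prune

7 AABB tests over nodes [0, 3, 1, 8, 2, 10, 9]; 1 leaf entered; closest P9.

== RESULT ==
[0, 3, 1, 8, 2, 10, 9]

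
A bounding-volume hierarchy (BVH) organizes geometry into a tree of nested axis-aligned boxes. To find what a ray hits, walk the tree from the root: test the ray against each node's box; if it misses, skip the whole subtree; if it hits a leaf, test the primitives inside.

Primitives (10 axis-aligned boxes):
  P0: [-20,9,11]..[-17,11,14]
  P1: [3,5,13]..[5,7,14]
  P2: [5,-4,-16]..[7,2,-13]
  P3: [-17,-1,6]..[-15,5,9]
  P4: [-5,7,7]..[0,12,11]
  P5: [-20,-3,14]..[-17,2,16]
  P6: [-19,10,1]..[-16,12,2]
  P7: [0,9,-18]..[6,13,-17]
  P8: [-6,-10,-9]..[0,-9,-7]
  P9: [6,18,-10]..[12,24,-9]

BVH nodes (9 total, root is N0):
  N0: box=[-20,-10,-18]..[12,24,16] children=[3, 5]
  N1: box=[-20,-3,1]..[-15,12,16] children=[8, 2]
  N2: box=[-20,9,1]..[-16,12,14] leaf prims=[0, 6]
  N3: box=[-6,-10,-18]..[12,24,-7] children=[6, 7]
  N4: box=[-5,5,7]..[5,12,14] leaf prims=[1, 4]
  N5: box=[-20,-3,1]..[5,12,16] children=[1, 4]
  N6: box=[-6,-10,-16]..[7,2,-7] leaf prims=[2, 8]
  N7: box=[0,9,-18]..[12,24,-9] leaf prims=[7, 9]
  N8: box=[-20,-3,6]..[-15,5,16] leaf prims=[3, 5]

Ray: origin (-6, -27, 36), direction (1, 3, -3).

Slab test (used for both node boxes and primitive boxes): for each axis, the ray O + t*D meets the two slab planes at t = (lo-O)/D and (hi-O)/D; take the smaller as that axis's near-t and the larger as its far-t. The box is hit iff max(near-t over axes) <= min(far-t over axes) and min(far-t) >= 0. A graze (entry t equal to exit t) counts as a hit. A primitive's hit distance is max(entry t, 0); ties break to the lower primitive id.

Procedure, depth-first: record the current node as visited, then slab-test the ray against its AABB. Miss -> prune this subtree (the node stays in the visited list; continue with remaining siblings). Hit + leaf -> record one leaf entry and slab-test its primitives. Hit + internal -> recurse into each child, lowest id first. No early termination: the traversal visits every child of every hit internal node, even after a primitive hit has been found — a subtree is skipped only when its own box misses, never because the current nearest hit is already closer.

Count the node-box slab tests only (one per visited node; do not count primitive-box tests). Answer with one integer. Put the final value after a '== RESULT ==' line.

Traverse from the root:
N0 x:[-14,18] y:[17/3,17] z:[20/3,18] -> hit [20/3,17], descend [3, 5]
  N3 x:[0,18] y:[17/3,17] z:[43/3,18] -> hit [43/3,17], descend [6, 7]
    N6 x:[0,13] y:[17/3,29/3] z:[43/3,52/3] -> miss, prune
    N7 x:[6,18] y:[12,17] z:[15,18] -> hit [15,17] leaf, test {P7(miss), P9@t=15}
  N5 x:[-14,11] y:[8,13] z:[20/3,35/3] -> hit [8,11], descend [1, 4]
    N1 x:[-14,-9] y:[8,13] z:[20/3,35/3] -> miss, prune
    N4 x:[1,11] y:[32/3,13] z:[22/3,29/3] -> miss, prune

7 AABB tests over nodes [0, 3, 6, 7, 5, 1, 4]; 1 leaf entered; closest P9.

== RESULT ==
7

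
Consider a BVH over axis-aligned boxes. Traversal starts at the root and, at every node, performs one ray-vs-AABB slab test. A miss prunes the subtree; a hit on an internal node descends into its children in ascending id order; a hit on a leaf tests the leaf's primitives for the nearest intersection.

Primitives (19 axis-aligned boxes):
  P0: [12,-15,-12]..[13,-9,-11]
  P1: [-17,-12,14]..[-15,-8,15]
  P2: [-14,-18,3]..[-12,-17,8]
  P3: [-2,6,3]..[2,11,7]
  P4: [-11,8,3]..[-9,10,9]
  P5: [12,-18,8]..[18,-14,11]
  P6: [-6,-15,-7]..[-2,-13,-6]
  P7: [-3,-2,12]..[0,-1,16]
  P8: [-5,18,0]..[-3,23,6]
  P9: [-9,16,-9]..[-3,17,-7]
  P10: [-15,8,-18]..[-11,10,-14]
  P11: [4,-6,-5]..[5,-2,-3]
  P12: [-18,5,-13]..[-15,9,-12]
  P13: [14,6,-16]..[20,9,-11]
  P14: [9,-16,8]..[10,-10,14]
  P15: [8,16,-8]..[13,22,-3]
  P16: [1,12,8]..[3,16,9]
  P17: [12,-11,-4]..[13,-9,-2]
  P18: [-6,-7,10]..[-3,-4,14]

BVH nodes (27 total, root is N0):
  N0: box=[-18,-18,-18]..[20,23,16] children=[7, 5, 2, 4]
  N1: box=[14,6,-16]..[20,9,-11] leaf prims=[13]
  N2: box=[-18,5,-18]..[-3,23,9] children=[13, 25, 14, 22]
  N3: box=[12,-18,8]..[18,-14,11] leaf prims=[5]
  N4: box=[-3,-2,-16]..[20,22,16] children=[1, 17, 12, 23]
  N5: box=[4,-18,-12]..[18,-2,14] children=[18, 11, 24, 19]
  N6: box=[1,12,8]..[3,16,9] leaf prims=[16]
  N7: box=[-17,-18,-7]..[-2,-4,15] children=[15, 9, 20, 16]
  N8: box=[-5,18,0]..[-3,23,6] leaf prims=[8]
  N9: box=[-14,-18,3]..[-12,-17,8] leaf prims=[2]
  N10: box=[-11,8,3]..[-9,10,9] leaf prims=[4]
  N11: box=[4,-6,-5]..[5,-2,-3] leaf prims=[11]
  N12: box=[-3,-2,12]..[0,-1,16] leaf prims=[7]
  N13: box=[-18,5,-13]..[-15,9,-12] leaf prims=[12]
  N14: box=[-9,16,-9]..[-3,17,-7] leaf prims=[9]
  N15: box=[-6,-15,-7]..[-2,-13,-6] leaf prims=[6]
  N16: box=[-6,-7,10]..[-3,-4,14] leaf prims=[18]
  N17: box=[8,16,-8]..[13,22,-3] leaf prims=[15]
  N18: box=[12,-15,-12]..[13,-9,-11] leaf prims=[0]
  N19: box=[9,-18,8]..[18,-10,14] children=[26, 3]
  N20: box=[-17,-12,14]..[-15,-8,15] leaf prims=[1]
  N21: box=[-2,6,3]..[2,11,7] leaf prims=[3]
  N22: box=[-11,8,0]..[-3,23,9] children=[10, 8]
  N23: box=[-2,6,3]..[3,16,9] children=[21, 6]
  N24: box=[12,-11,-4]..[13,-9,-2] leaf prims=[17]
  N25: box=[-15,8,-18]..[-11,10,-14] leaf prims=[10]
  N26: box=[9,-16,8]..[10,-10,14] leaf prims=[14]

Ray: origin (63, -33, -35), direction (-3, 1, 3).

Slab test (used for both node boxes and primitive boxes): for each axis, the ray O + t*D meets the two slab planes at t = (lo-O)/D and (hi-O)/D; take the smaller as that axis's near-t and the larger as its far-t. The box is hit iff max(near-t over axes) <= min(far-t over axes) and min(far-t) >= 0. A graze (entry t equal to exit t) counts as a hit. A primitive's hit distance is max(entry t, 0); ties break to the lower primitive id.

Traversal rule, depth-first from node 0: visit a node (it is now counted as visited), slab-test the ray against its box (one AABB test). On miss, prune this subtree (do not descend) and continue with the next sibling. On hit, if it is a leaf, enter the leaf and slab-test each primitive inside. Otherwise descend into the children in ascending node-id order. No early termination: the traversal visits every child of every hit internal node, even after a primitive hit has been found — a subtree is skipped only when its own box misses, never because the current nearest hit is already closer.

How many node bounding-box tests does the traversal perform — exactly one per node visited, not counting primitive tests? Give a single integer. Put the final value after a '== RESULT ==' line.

Traverse from the root:
N0 x:[43/3,27] y:[15,56] z:[17/3,17] -> hit [15,17], descend [2, 4, 5, 7]
  N2 x:[22,27] y:[38,56] z:[17/3,44/3] -> miss, prune
  N4 x:[43/3,22] y:[31,55] z:[19/3,17] -> miss, prune
  N5 x:[15,59/3] y:[15,31] z:[23/3,49/3] -> hit [15,49/3], descend [11, 18, 19, 24]
    N11 x:[58/3,59/3] y:[27,31] z:[10,32/3] -> miss, prune
    N18 x:[50/3,17] y:[18,24] z:[23/3,8] -> miss, prune
    N19 x:[15,18] y:[15,23] z:[43/3,49/3] -> hit [15,49/3], descend [3, 26]
      N3 x:[15,17] y:[15,19] z:[43/3,46/3] -> hit [15,46/3] leaf, test {P5@t=15}
      N26 x:[53/3,18] y:[17,23] z:[43/3,49/3] -> miss, prune
    N24 x:[50/3,17] y:[22,24] z:[31/3,11] -> miss, prune
  N7 x:[65/3,80/3] y:[15,29] z:[28/3,50/3] -> miss, prune

11 AABB tests over nodes [0, 2, 4, 5, 11, 18, 19, 3, 26, 24, 7]; 1 leaf entered; closest P5.

== RESULT ==
11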